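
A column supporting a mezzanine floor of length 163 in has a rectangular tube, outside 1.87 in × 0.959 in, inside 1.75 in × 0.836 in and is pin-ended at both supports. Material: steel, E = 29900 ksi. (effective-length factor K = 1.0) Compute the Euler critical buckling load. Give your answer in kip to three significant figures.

Weak-axis I_min = (h_o·b_o³ − h_i·b_i³)/12 with b_o = 0.959, b_i = 0.8360 in (shorter outer/inner sides).
I_min = (1.87×0.959³ − 1.750×0.8360³)/12 = 5.223×10^-2 in⁴
Effective length L_e = K·L = 1 × 163 = 163.0 in
P_cr = π²EI / L_e² = π² × 29900×10³ × 5.223×10^-2 / 163.0² = 580.2 lb

P_cr ≈ 0.580 kip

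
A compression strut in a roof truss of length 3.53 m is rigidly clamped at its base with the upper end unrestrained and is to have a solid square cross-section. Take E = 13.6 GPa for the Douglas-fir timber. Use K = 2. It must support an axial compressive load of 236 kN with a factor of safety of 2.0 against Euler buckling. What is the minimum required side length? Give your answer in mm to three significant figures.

Required P_cr = n·P = 2.0 × 236 = 472.0 kN
L_e = K·L = 2 × 3.53 = 7.060 m
Required I = P_cr·L_e²/(π²E) = 4.720×10^5 × 7.060² / (π² × 1.36×10^10) = 1.753×10^-4 m⁴
I_req = 1.753×10^8 mm⁴
Solid square: I = a⁴/12  ⇒  a = (12I)^(1/4) = (12×1.753×10^8)^(1/4) = 214 mm

a ≈ 214 mm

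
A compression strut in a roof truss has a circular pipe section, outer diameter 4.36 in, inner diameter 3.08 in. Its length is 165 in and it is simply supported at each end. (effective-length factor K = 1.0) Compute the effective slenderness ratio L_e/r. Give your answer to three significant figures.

d_o = 4.36 in, d_i = 3.08 in
I = π(d_o⁴ − d_i⁴)/64 = π(4.36⁴ − 3.080⁴)/64 = 13.32 in⁴
A = 7.480 in²;  r_min = √(I/A) = √(13.32/7.480) = 1.335 in
L_e = K·L = 1 × 165 = 165.0 in
λ = L_e / r_min = 165.00 / 1.335 = 124

λ ≈ 124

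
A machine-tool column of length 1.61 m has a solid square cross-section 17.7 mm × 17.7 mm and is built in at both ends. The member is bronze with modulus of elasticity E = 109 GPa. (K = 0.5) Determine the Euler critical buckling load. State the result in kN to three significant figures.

I = a⁴/12 = 17.7⁴/12 = 8.179×10^3 mm⁴
I = 8.179×10^3 mm⁴ = 8.179×10^-9 m⁴
Effective length L_e = K·L = 0.5 × 1.61 = 0.8050 m
P_cr = π²EI / L_e² = π² × 109×10⁹ × 8.179×10^-9 / 0.8050² = 1.358×10^4 N

P_cr ≈ 13.6 kN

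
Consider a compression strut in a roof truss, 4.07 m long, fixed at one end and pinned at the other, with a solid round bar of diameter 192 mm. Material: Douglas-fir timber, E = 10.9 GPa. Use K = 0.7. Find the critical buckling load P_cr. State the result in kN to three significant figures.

P_cr ≈ 884 kN

I = πd⁴/64 = π×192⁴/64 = 6.671×10^7 mm⁴
I = 6.671×10^7 mm⁴ = 6.671×10^-5 m⁴
Effective length L_e = K·L = 0.7 × 4.07 = 2.849 m
P_cr = π²EI / L_e² = π² × 10.9×10⁹ × 6.671×10^-5 / 2.849² = 8.841×10^5 N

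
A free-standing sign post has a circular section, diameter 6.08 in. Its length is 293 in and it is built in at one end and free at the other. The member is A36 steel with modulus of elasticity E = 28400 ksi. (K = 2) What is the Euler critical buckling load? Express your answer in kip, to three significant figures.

P_cr ≈ 54.8 kip

I = πd⁴/64 = π×6.08⁴/64 = 67.08 in⁴
Effective length L_e = K·L = 2 × 293 = 586.0 in
P_cr = π²EI / L_e² = π² × 28400×10³ × 67.08 / 586.0² = 5.475×10^4 lb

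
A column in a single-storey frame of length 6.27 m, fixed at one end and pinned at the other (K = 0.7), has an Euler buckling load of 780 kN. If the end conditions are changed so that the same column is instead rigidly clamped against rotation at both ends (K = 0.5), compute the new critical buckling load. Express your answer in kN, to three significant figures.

P_cr ∝ 1/K², so P_cr,new = P_cr,old × (K_old/K_new)² = 780 × (0.7/0.5)²
= 780 × 1.960 = 1530 kN

P_cr ≈ 1530 kN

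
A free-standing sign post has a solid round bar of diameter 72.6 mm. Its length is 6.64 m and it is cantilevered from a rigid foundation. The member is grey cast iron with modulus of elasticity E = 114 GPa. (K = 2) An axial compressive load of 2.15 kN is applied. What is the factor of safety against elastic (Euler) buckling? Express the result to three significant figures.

I = πd⁴/64 = π×72.6⁴/64 = 1.364×10^6 mm⁴
I = 1.364×10^6 mm⁴ = 1.364×10^-6 m⁴
Effective length L_e = K·L = 2 × 6.64 = 13.28 m
P_cr = π²EI / L_e² = π² × 114×10⁹ × 1.364×10^-6 / 13.28² = 8.700×10^3 N
Factor of safety n = P_cr / P = 8.7001 / 2.15 = 4.05

n ≈ 4.05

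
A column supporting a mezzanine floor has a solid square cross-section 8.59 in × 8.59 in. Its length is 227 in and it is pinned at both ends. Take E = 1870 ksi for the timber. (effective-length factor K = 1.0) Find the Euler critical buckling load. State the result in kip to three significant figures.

P_cr ≈ 163 kip

I = a⁴/12 = 8.59⁴/12 = 453.7 in⁴
Effective length L_e = K·L = 1 × 227 = 227.0 in
P_cr = π²EI / L_e² = π² × 1870×10³ × 453.7 / 227.0² = 1.625×10^5 lb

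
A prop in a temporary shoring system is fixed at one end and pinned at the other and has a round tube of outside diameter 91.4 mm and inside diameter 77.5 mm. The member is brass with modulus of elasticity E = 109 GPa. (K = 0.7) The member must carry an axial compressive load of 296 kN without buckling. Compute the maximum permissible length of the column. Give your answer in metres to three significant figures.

L_max ≈ 3.50 m

d_o = 91.4 mm, d_i = 77.5 mm
I = π(d_o⁴ − d_i⁴)/64 = π(91.4⁴ − 77.50⁴)/64 = 1.655×10^6 mm⁴
I = 1.655×10^-6 m⁴
At the buckling limit P_cr = P = 2.960×10^5 N
From P_cr = π²EI/(K·L)²:  L = (1/K)·√(π²EI/P_cr) = (1/0.7)·√(π²×1.09×10^11×1.655×10^-6/2.960×10^5)
L = 3.50 m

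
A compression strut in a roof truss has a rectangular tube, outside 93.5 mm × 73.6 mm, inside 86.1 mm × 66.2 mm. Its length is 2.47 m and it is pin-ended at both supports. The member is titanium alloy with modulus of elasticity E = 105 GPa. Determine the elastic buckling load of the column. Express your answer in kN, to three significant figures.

P_cr ≈ 174 kN

Weak-axis I_min = (h_o·b_o³ − h_i·b_i³)/12 with b_o = 73.6, b_i = 66.20 mm (shorter outer/inner sides).
I_min = (93.5×73.6³ − 86.10×66.20³)/12 = 1.025×10^6 mm⁴
I = 1.025×10^6 mm⁴ = 1.025×10^-6 m⁴
Effective length L_e = K·L = 1 × 2.47 = 2.470 m
P_cr = π²EI / L_e² = π² × 105×10⁹ × 1.025×10^-6 / 2.470² = 1.741×10^5 N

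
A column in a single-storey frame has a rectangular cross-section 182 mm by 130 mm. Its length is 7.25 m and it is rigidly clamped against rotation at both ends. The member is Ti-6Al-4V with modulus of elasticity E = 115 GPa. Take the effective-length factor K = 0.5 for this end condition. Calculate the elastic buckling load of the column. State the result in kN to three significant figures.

Buckling occurs about the weak axis: I_min = h·b³/12 with b = 130 mm (the shorter side).
I_min = 182×130³/12 = 3.332×10^7 mm⁴
I = 3.332×10^7 mm⁴ = 3.332×10^-5 m⁴
Effective length L_e = K·L = 0.5 × 7.25 = 3.625 m
P_cr = π²EI / L_e² = π² × 115×10⁹ × 3.332×10^-5 / 3.625² = 2.878×10^6 N

P_cr ≈ 2880 kN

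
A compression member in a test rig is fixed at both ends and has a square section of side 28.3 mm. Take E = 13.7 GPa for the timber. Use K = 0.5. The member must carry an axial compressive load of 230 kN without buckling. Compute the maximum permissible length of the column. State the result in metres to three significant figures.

I = a⁴/12 = 28.3⁴/12 = 5.345×10^4 mm⁴
I = 5.345×10^-8 m⁴
At the buckling limit P_cr = P = 2.300×10^5 N
From P_cr = π²EI/(K·L)²:  L = (1/K)·√(π²EI/P_cr) = (1/0.5)·√(π²×1.37×10^10×5.345×10^-8/2.300×10^5)
L = 0.355 m

L_max ≈ 0.355 m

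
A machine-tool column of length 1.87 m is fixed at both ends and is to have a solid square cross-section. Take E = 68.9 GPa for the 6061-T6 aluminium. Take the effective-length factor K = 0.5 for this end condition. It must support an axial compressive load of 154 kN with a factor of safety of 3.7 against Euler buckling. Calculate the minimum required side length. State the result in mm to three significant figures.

Required P_cr = n·P = 3.7 × 154 = 569.8 kN
L_e = K·L = 0.5 × 1.87 = 0.9350 m
Required I = P_cr·L_e²/(π²E) = 5.698×10^5 × 0.9350² / (π² × 6.89×10^10) = 7.325×10^-7 m⁴
I_req = 7.325×10^5 mm⁴
Solid square: I = a⁴/12  ⇒  a = (12I)^(1/4) = (12×7.325×10^5)^(1/4) = 54.5 mm

a ≈ 54.5 mm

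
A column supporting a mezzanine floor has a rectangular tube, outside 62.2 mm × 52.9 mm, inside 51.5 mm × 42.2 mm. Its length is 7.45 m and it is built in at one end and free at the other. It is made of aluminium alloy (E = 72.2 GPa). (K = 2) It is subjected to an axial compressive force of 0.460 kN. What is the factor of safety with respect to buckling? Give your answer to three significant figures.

n ≈ 3.10

Weak-axis I_min = (h_o·b_o³ − h_i·b_i³)/12 with b_o = 52.9, b_i = 42.20 mm (shorter outer/inner sides).
I_min = (62.2×52.9³ − 51.50×42.20³)/12 = 4.448×10^5 mm⁴
I = 4.448×10^5 mm⁴ = 4.448×10^-7 m⁴
Effective length L_e = K·L = 2 × 7.45 = 14.90 m
P_cr = π²EI / L_e² = π² × 72.2×10⁹ × 4.448×10^-7 / 14.90² = 1.428×10^3 N
Factor of safety n = P_cr / P = 1.4277 / 0.460 = 3.10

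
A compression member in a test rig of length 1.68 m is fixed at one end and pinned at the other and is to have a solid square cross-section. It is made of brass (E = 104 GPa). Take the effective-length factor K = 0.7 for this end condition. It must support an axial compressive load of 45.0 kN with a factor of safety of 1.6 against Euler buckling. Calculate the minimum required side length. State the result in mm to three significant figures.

Required P_cr = n·P = 1.6 × 45.0 = 72.00 kN
L_e = K·L = 0.7 × 1.68 = 1.176 m
Required I = P_cr·L_e²/(π²E) = 7.200×10^4 × 1.176² / (π² × 1.04×10^11) = 9.701×10^-8 m⁴
I_req = 9.701×10^4 mm⁴
Solid square: I = a⁴/12  ⇒  a = (12I)^(1/4) = (12×9.701×10^4)^(1/4) = 32.8 mm

a ≈ 32.8 mm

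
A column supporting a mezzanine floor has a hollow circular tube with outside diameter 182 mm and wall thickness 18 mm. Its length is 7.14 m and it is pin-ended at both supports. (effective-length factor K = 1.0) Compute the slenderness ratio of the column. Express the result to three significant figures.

Inner diameter d_i = 182 − 2×18 = 146.0 mm
I = π(d_o⁴ − d_i⁴)/64 = π(182⁴ − 146.0⁴)/64 = 3.155×10^7 mm⁴
A = 9.274×10^3 mm²;  r_min = √(I/A) = √(3.155×10^7/9.274×10^3) = 58.33 mm
L_e = K·L = 1 × 7.14 m = 7.140 m = 7140.0 mm
λ = L_e / r_min = 7140.0 / 58.33 = 122

λ ≈ 122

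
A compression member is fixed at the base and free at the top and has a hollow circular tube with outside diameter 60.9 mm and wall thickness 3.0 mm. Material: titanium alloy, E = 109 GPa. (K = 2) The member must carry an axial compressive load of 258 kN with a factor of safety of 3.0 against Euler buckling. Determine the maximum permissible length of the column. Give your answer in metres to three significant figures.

Inner diameter d_i = 60.9 − 2×3.0 = 54.90 mm
I = π(d_o⁴ − d_i⁴)/64 = π(60.9⁴ − 54.90⁴)/64 = 2.293×10^5 mm⁴
I = 2.293×10^-7 m⁴
Required critical load P_cr = n·P = 3.0 × 258 = 774.0 kN = 7.740×10^5 N
From P_cr = π²EI/(K·L)²:  L = (1/K)·√(π²EI/P_cr) = (1/2)·√(π²×1.09×10^11×2.293×10^-7/7.740×10^5)
L = 0.282 m

L_max ≈ 0.282 m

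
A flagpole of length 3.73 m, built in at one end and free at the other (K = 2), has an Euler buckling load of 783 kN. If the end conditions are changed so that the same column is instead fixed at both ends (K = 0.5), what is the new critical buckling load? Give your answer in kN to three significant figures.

P_cr ≈ 12500 kN

P_cr ∝ 1/K², so P_cr,new = P_cr,old × (K_old/K_new)² = 783 × (2/0.5)²
= 783 × 16.00 = 12500 kN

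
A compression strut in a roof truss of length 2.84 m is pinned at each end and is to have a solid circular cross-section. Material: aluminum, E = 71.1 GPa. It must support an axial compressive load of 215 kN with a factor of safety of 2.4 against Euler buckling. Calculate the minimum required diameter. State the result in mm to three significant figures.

d ≈ 105 mm

Required P_cr = n·P = 2.4 × 215 = 516.0 kN
L_e = K·L = 1 × 2.84 = 2.840 m
Required I = P_cr·L_e²/(π²E) = 5.160×10^5 × 2.840² / (π² × 7.11×10^10) = 5.931×10^-6 m⁴
I_req = 5.931×10^6 mm⁴
Solid circle: I = πd⁴/64  ⇒  d = (64I/π)^(1/4) = (64×5.931×10^6/π)^(1/4) = 105 mm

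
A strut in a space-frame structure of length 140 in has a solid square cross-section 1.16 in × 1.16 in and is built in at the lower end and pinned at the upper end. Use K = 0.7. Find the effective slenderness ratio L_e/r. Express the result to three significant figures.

For a square r = a/√12 = 1.16/√12 = 0.3349 in
L_e = K·L = 0.7 × 140 = 98.00 in
λ = L_e / r_min = 98.000 / 0.3349 = 293

λ ≈ 293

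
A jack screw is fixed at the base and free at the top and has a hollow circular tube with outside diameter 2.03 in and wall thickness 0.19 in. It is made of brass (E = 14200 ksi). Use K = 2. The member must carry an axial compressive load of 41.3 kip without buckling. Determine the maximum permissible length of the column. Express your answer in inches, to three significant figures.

Inner diameter d_i = 2.03 − 2×0.19 = 1.650 in
I = π(d_o⁴ − d_i⁴)/64 = π(2.03⁴ − 1.650⁴)/64 = 0.4698 in⁴
At the buckling limit P_cr = P = 4.130×10^4 lb
From P_cr = π²EI/(K·L)²:  L = (1/K)·√(π²EI/P_cr) = (1/2)·√(π²×1.42×10^7×0.4698/4.130×10^4)
L = 20.0 in

L_max ≈ 20.0 in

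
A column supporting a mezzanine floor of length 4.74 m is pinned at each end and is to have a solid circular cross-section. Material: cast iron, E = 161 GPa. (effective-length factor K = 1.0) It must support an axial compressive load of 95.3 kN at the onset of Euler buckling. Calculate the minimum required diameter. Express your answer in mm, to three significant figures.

L_e = K·L = 1 × 4.74 = 4.740 m
Required I = P_cr·L_e²/(π²E) = 9.530×10^4 × 4.740² / (π² × 1.61×10^11) = 1.347×10^-6 m⁴
I_req = 1.347×10^6 mm⁴
Solid circle: I = πd⁴/64  ⇒  d = (64I/π)^(1/4) = (64×1.347×10^6/π)^(1/4) = 72.4 mm

d ≈ 72.4 mm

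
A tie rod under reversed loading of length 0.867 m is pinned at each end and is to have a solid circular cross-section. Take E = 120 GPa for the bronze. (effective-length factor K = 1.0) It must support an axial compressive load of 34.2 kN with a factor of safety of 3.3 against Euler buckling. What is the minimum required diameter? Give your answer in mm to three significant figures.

d ≈ 34.8 mm

Required P_cr = n·P = 3.3 × 34.2 = 112.9 kN
L_e = K·L = 1 × 0.867 = 0.8670 m
Required I = P_cr·L_e²/(π²E) = 1.129×10^5 × 0.8670² / (π² × 1.20×10^11) = 7.163×10^-8 m⁴
I_req = 7.163×10^4 mm⁴
Solid circle: I = πd⁴/64  ⇒  d = (64I/π)^(1/4) = (64×7.163×10^4/π)^(1/4) = 34.8 mm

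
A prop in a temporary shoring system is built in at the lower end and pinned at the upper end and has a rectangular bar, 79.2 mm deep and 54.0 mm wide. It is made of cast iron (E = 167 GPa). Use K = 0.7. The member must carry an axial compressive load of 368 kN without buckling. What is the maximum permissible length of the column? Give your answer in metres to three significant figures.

L_max ≈ 3.08 m

Buckling occurs about the weak axis: I_min = h·b³/12 with b = 54.0 mm (the shorter side).
I_min = 79.2×54.0³/12 = 1.039×10^6 mm⁴
I = 1.039×10^-6 m⁴
At the buckling limit P_cr = P = 3.680×10^5 N
From P_cr = π²EI/(K·L)²:  L = (1/K)·√(π²EI/P_cr) = (1/0.7)·√(π²×1.67×10^11×1.039×10^-6/3.680×10^5)
L = 3.08 m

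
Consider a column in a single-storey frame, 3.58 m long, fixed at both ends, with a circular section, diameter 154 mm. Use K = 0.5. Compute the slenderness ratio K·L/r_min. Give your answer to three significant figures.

λ ≈ 46.5

For a solid circle r = d/4 = 154/4 = 38.50 mm
L_e = K·L = 0.5 × 3.58 m = 1.790 m = 1790.0 mm
λ = L_e / r_min = 1790.0 / 38.50 = 46.5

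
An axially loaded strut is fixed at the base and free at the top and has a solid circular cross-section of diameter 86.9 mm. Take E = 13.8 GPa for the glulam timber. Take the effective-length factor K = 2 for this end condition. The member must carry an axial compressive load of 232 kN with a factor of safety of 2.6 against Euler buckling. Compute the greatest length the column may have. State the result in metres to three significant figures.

I = πd⁴/64 = π×86.9⁴/64 = 2.799×10^6 mm⁴
I = 2.799×10^-6 m⁴
Required critical load P_cr = n·P = 2.6 × 232 = 603.2 kN = 6.032×10^5 N
From P_cr = π²EI/(K·L)²:  L = (1/K)·√(π²EI/P_cr) = (1/2)·√(π²×1.38×10^10×2.799×10^-6/6.032×10^5)
L = 0.398 m

L_max ≈ 0.398 m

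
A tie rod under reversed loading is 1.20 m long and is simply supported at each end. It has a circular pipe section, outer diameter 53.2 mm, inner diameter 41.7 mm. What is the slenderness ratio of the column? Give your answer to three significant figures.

d_o = 53.2 mm, d_i = 41.7 mm
I = π(d_o⁴ − d_i⁴)/64 = π(53.2⁴ − 41.70⁴)/64 = 2.448×10^5 mm⁴
A = 857.1 mm²;  r_min = √(I/A) = √(2.448×10^5/857.1) = 16.90 mm
L_e = K·L = 1 × 1.20 m = 1.200 m = 1200.0 mm
λ = L_e / r_min = 1200.0 / 16.90 = 71.0

λ ≈ 71.0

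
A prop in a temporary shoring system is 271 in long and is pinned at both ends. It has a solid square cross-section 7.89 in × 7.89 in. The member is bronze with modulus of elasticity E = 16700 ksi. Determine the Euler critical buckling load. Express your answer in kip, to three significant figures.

I = a⁴/12 = 7.89⁴/12 = 322.9 in⁴
Effective length L_e = K·L = 1 × 271 = 271.0 in
P_cr = π²EI / L_e² = π² × 16700×10³ × 322.9 / 271.0² = 7.248×10^5 lb

P_cr ≈ 725 kip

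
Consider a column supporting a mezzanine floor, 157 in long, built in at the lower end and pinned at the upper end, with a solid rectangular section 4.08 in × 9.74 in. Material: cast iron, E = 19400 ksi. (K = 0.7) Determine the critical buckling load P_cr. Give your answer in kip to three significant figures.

Buckling occurs about the weak axis: I_min = h·b³/12 with b = 4.08 in (the shorter side).
I_min = 9.74×4.08³/12 = 55.13 in⁴
Effective length L_e = K·L = 0.7 × 157 = 109.9 in
P_cr = π²EI / L_e² = π² × 19400×10³ × 55.13 / 109.9² = 8.739×10^5 lb

P_cr ≈ 874 kip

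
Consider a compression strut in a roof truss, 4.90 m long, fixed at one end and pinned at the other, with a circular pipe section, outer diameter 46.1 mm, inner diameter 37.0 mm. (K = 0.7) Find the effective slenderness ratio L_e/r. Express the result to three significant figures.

d_o = 46.1 mm, d_i = 37.0 mm
I = π(d_o⁴ − d_i⁴)/64 = π(46.1⁴ − 37.00⁴)/64 = 1.297×10^5 mm⁴
A = 593.9 mm²;  r_min = √(I/A) = √(1.297×10^5/593.9) = 14.78 mm
L_e = K·L = 0.7 × 4.90 m = 3.430 m = 3430.0 mm
λ = L_e / r_min = 3430.0 / 14.78 = 232

λ ≈ 232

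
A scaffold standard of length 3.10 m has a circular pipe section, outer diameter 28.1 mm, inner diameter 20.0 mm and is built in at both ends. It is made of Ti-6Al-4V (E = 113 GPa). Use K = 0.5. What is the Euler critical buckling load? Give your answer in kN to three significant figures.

d_o = 28.1 mm, d_i = 20.0 mm
I = π(d_o⁴ − d_i⁴)/64 = π(28.1⁴ − 20.00⁴)/64 = 2.275×10^4 mm⁴
I = 2.275×10^4 mm⁴ = 2.275×10^-8 m⁴
Effective length L_e = K·L = 0.5 × 3.10 = 1.550 m
P_cr = π²EI / L_e² = π² × 113×10⁹ × 2.275×10^-8 / 1.550² = 1.056×10^4 N

P_cr ≈ 10.6 kN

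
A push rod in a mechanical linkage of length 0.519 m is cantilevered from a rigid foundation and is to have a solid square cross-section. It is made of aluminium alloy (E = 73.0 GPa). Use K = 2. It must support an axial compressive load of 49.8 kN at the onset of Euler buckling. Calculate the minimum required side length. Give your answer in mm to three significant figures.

a ≈ 30.7 mm

L_e = K·L = 2 × 0.519 = 1.038 m
Required I = P_cr·L_e²/(π²E) = 4.980×10^4 × 1.038² / (π² × 7.30×10^10) = 7.447×10^-8 m⁴
I_req = 7.447×10^4 mm⁴
Solid square: I = a⁴/12  ⇒  a = (12I)^(1/4) = (12×7.447×10^4)^(1/4) = 30.7 mm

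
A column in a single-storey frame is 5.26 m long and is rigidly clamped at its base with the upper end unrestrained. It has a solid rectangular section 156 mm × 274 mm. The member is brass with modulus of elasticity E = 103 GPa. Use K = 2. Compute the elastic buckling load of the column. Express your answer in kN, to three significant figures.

P_cr ≈ 796 kN

Buckling occurs about the weak axis: I_min = h·b³/12 with b = 156 mm (the shorter side).
I_min = 274×156³/12 = 8.668×10^7 mm⁴
I = 8.668×10^7 mm⁴ = 8.668×10^-5 m⁴
Effective length L_e = K·L = 2 × 5.26 = 10.52 m
P_cr = π²EI / L_e² = π² × 103×10⁹ × 8.668×10^-5 / 10.52² = 7.962×10^5 N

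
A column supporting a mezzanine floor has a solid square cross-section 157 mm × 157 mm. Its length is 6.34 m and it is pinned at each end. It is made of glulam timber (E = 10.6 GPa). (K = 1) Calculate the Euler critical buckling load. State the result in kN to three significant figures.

I = a⁴/12 = 157⁴/12 = 5.063×10^7 mm⁴
I = 5.063×10^7 mm⁴ = 5.063×10^-5 m⁴
Effective length L_e = K·L = 1 × 6.34 = 6.340 m
P_cr = π²EI / L_e² = π² × 10.6×10⁹ × 5.063×10^-5 / 6.340² = 1.318×10^5 N

P_cr ≈ 132 kN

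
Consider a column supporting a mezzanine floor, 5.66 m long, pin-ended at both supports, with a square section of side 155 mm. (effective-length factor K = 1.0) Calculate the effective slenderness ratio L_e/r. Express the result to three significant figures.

λ ≈ 126

For a square r = a/√12 = 155/√12 = 44.74 mm
L_e = K·L = 1 × 5.66 m = 5.660 m = 5660.0 mm
λ = L_e / r_min = 5660.0 / 44.74 = 126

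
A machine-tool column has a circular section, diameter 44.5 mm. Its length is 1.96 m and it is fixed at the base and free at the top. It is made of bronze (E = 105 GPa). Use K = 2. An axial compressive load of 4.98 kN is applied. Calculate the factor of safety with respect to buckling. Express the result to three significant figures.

n ≈ 2.61

I = πd⁴/64 = π×44.5⁴/64 = 1.925×10^5 mm⁴
I = 1.925×10^5 mm⁴ = 1.925×10^-7 m⁴
Effective length L_e = K·L = 2 × 1.96 = 3.920 m
P_cr = π²EI / L_e² = π² × 105×10⁹ × 1.925×10^-7 / 3.920² = 1.298×10^4 N
Factor of safety n = P_cr / P = 12.982 / 4.98 = 2.61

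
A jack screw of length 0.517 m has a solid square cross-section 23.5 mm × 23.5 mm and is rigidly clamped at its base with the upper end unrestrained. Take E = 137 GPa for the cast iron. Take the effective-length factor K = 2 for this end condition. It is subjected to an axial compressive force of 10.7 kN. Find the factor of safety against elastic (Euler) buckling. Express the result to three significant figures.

n ≈ 3.00

I = a⁴/12 = 23.5⁴/12 = 2.542×10^4 mm⁴
I = 2.542×10^4 mm⁴ = 2.542×10^-8 m⁴
Effective length L_e = K·L = 2 × 0.517 = 1.034 m
P_cr = π²EI / L_e² = π² × 137×10⁹ × 2.542×10^-8 / 1.034² = 3.214×10^4 N
Factor of safety n = P_cr / P = 32.142 / 10.7 = 3.00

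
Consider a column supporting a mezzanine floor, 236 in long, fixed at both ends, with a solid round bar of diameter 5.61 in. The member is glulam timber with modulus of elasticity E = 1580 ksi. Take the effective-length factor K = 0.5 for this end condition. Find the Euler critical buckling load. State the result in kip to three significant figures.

P_cr ≈ 54.5 kip

I = πd⁴/64 = π×5.61⁴/64 = 48.62 in⁴
Effective length L_e = K·L = 0.5 × 236 = 118.0 in
P_cr = π²EI / L_e² = π² × 1580×10³ × 48.62 / 118.0² = 5.445×10^4 lb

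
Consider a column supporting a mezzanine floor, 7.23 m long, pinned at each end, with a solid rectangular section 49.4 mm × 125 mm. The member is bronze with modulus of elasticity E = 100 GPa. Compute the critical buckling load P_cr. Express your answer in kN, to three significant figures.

P_cr ≈ 23.7 kN

Buckling occurs about the weak axis: I_min = h·b³/12 with b = 49.4 mm (the shorter side).
I_min = 125×49.4³/12 = 1.256×10^6 mm⁴
I = 1.256×10^6 mm⁴ = 1.256×10^-6 m⁴
Effective length L_e = K·L = 1 × 7.23 = 7.230 m
P_cr = π²EI / L_e² = π² × 100×10⁹ × 1.256×10^-6 / 7.230² = 2.371×10^4 N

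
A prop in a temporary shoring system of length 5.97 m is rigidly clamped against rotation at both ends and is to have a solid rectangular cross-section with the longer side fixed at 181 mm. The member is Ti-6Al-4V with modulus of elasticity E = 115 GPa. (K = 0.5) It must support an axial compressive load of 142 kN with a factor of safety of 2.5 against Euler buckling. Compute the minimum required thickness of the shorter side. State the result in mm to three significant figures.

Required P_cr = n·P = 2.5 × 142 = 355.0 kN
L_e = K·L = 0.5 × 5.97 = 2.985 m
Required I = P_cr·L_e²/(π²E) = 3.550×10^5 × 2.985² / (π² × 1.15×10^11) = 2.787×10^-6 m⁴
I_req = 2.787×10^6 mm⁴
Rectangle, weak axis: I_min = h·b³/12 with h = 181 mm fixed  ⇒  b = (12I/h)^(1/3) = 57.0 mm

b ≈ 57.0 mm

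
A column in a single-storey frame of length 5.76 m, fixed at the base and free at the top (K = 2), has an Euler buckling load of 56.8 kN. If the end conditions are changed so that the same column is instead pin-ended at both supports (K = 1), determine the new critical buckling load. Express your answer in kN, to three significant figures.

P_cr ≈ 227 kN

P_cr ∝ 1/K², so P_cr,new = P_cr,old × (K_old/K_new)² = 56.8 × (2/1)²
= 56.8 × 4.000 = 227 kN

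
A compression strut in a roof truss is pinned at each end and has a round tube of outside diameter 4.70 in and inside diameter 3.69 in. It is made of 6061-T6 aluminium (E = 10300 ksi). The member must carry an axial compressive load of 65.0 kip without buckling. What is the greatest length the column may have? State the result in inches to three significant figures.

L_max ≈ 152 in

d_o = 4.70 in, d_i = 3.69 in
I = π(d_o⁴ − d_i⁴)/64 = π(4.70⁴ − 3.690⁴)/64 = 14.85 in⁴
At the buckling limit P_cr = P = 6.500×10^4 lb
From P_cr = π²EI/(K·L)²:  L = (1/K)·√(π²EI/P_cr) = (1/1)·√(π²×1.03×10^7×14.85/6.500×10^4)
L = 152 in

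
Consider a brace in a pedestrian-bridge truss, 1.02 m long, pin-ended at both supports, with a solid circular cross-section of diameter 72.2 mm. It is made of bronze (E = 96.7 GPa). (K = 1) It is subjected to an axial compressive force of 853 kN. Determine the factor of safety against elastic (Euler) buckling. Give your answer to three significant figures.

I = πd⁴/64 = π×72.2⁴/64 = 1.334×10^6 mm⁴
I = 1.334×10^6 mm⁴ = 1.334×10^-6 m⁴
Effective length L_e = K·L = 1 × 1.02 = 1.020 m
P_cr = π²EI / L_e² = π² × 96.7×10⁹ × 1.334×10^-6 / 1.020² = 1.224×10^6 N
Factor of safety n = P_cr / P = 1223.6 / 853 = 1.43

n ≈ 1.43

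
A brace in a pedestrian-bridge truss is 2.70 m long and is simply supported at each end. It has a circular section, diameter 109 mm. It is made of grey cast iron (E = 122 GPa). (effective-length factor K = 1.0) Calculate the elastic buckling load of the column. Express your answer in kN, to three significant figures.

I = πd⁴/64 = π×109⁴/64 = 6.929×10^6 mm⁴
I = 6.929×10^6 mm⁴ = 6.929×10^-6 m⁴
Effective length L_e = K·L = 1 × 2.70 = 2.700 m
P_cr = π²EI / L_e² = π² × 122×10⁹ × 6.929×10^-6 / 2.700² = 1.144×10^6 N

P_cr ≈ 1140 kN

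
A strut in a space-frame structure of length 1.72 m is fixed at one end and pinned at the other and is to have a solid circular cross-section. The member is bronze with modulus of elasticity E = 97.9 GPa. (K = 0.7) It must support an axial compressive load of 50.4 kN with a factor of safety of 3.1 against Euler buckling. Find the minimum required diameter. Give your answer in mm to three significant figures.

d ≈ 46.7 mm

Required P_cr = n·P = 3.1 × 50.4 = 156.2 kN
L_e = K·L = 0.7 × 1.72 = 1.204 m
Required I = P_cr·L_e²/(π²E) = 1.562×10^5 × 1.204² / (π² × 9.79×10^10) = 2.344×10^-7 m⁴
I_req = 2.344×10^5 mm⁴
Solid circle: I = πd⁴/64  ⇒  d = (64I/π)^(1/4) = (64×2.344×10^5/π)^(1/4) = 46.7 mm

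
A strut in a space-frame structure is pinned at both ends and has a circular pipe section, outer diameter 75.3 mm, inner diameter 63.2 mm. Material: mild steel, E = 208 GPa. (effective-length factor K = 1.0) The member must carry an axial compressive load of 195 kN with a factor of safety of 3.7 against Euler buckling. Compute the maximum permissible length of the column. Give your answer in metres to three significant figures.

d_o = 75.3 mm, d_i = 63.2 mm
I = π(d_o⁴ − d_i⁴)/64 = π(75.3⁴ − 63.20⁴)/64 = 7.950×10^5 mm⁴
I = 7.950×10^-7 m⁴
Required critical load P_cr = n·P = 3.7 × 195 = 721.5 kN = 7.215×10^5 N
From P_cr = π²EI/(K·L)²:  L = (1/K)·√(π²EI/P_cr) = (1/1)·√(π²×2.08×10^11×7.950×10^-7/7.215×10^5)
L = 1.50 m

L_max ≈ 1.50 m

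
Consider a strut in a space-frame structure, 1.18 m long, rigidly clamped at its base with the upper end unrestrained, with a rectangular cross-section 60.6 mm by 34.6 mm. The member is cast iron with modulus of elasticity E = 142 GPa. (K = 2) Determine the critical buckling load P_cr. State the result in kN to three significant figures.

P_cr ≈ 52.6 kN

Buckling occurs about the weak axis: I_min = h·b³/12 with b = 34.6 mm (the shorter side).
I_min = 60.6×34.6³/12 = 2.092×10^5 mm⁴
I = 2.092×10^5 mm⁴ = 2.092×10^-7 m⁴
Effective length L_e = K·L = 2 × 1.18 = 2.360 m
P_cr = π²EI / L_e² = π² × 142×10⁹ × 2.092×10^-7 / 2.360² = 5.264×10^4 N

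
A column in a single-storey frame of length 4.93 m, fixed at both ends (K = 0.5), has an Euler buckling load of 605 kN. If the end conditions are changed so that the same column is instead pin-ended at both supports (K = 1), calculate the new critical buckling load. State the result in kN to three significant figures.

P_cr ∝ 1/K², so P_cr,new = P_cr,old × (K_old/K_new)² = 605 × (0.5/1)²
= 605 × 0.2500 = 151 kN

P_cr ≈ 151 kN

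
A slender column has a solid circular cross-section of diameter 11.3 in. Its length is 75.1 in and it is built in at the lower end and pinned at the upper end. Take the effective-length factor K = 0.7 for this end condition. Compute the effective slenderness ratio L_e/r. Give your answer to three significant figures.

λ ≈ 18.6

For a solid circle r = d/4 = 11.3/4 = 2.825 in
L_e = K·L = 0.7 × 75.1 = 52.57 in
λ = L_e / r_min = 52.570 / 2.825 = 18.6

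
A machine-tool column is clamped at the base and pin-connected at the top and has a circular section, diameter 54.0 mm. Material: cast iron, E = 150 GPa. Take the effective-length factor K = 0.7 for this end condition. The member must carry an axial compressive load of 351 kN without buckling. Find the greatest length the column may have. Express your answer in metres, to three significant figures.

I = πd⁴/64 = π×54.0⁴/64 = 4.174×10^5 mm⁴
I = 4.174×10^-7 m⁴
At the buckling limit P_cr = P = 3.510×10^5 N
From P_cr = π²EI/(K·L)²:  L = (1/K)·√(π²EI/P_cr) = (1/0.7)·√(π²×1.50×10^11×4.174×10^-7/3.510×10^5)
L = 1.90 m

L_max ≈ 1.90 m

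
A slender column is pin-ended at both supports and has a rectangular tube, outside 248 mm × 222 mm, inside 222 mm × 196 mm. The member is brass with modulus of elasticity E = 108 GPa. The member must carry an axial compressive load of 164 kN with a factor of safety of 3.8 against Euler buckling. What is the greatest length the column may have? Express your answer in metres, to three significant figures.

Weak-axis I_min = (h_o·b_o³ − h_i·b_i³)/12 with b_o = 222, b_i = 196.0 mm (shorter outer/inner sides).
I_min = (248×222³ − 222.0×196.0³)/12 = 8.682×10^7 mm⁴
I = 8.682×10^-5 m⁴
Required critical load P_cr = n·P = 3.8 × 164 = 623.2 kN = 6.232×10^5 N
From P_cr = π²EI/(K·L)²:  L = (1/K)·√(π²EI/P_cr) = (1/1)·√(π²×1.08×10^11×8.682×10^-5/6.232×10^5)
L = 12.2 m

L_max ≈ 12.2 m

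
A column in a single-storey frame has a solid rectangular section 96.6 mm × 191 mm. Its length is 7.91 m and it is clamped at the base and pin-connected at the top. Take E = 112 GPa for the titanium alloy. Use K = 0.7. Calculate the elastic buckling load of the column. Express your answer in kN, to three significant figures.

Buckling occurs about the weak axis: I_min = h·b³/12 with b = 96.6 mm (the shorter side).
I_min = 191×96.6³/12 = 1.435×10^7 mm⁴
I = 1.435×10^7 mm⁴ = 1.435×10^-5 m⁴
Effective length L_e = K·L = 0.7 × 7.91 = 5.537 m
P_cr = π²EI / L_e² = π² × 112×10⁹ × 1.435×10^-5 / 5.537² = 5.173×10^5 N

P_cr ≈ 517 kN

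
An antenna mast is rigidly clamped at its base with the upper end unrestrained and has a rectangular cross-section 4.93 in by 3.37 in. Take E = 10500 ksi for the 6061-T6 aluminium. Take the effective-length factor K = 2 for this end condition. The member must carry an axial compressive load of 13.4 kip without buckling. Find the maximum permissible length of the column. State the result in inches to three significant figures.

L_max ≈ 174 in

Buckling occurs about the weak axis: I_min = h·b³/12 with b = 3.37 in (the shorter side).
I_min = 4.93×3.37³/12 = 15.72 in⁴
At the buckling limit P_cr = P = 1.340×10^4 lb
From P_cr = π²EI/(K·L)²:  L = (1/K)·√(π²EI/P_cr) = (1/2)·√(π²×1.05×10^7×15.72/1.340×10^4)
L = 174 in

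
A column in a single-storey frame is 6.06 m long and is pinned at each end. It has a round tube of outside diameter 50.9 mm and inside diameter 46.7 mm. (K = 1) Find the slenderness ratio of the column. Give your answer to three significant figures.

λ ≈ 351

d_o = 50.9 mm, d_i = 46.7 mm
I = π(d_o⁴ − d_i⁴)/64 = π(50.9⁴ − 46.70⁴)/64 = 9.602×10^4 mm⁴
A = 322.0 mm²;  r_min = √(I/A) = √(9.602×10^4/322.0) = 17.27 mm
L_e = K·L = 1 × 6.06 m = 6.060 m = 6060.0 mm
λ = L_e / r_min = 6060.0 / 17.27 = 351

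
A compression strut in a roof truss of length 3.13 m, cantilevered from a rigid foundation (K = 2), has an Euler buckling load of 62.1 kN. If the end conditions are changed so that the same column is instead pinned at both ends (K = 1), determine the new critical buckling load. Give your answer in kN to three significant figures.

P_cr ≈ 248 kN

P_cr ∝ 1/K², so P_cr,new = P_cr,old × (K_old/K_new)² = 62.1 × (2/1)²
= 62.1 × 4.000 = 248 kN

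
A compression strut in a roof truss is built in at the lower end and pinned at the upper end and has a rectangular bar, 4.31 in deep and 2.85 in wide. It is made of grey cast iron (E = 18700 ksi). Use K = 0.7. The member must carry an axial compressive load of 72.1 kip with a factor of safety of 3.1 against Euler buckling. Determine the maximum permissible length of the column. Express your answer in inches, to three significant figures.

L_max ≈ 118 in

Buckling occurs about the weak axis: I_min = h·b³/12 with b = 2.85 in (the shorter side).
I_min = 4.31×2.85³/12 = 8.314 in⁴
Required critical load P_cr = n·P = 3.1 × 72.1 = 223.5 kip = 2.235×10^5 lb
From P_cr = π²EI/(K·L)²:  L = (1/K)·√(π²EI/P_cr) = (1/0.7)·√(π²×1.87×10^7×8.314/2.235×10^5)
L = 118 in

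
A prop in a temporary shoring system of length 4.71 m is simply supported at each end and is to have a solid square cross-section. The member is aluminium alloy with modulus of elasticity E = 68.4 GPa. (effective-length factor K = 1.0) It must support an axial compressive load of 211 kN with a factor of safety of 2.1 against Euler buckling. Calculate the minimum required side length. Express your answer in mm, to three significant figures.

Required P_cr = n·P = 2.1 × 211 = 443.1 kN
L_e = K·L = 1 × 4.71 = 4.710 m
Required I = P_cr·L_e²/(π²E) = 4.431×10^5 × 4.710² / (π² × 6.84×10^10) = 1.456×10^-5 m⁴
I_req = 1.456×10^7 mm⁴
Solid square: I = a⁴/12  ⇒  a = (12I)^(1/4) = (12×1.456×10^7)^(1/4) = 115 mm

a ≈ 115 mm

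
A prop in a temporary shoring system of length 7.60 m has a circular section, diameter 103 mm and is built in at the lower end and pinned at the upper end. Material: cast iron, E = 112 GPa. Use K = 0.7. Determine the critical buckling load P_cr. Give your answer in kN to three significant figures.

I = πd⁴/64 = π×103⁴/64 = 5.525×10^6 mm⁴
I = 5.525×10^6 mm⁴ = 5.525×10^-6 m⁴
Effective length L_e = K·L = 0.7 × 7.60 = 5.320 m
P_cr = π²EI / L_e² = π² × 112×10⁹ × 5.525×10^-6 / 5.320² = 2.158×10^5 N

P_cr ≈ 216 kN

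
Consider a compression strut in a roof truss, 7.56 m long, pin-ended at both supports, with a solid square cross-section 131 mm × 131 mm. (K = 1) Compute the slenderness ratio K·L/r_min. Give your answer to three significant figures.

For a square r = a/√12 = 131/√12 = 37.82 mm
L_e = K·L = 1 × 7.56 m = 7.560 m = 7560.0 mm
λ = L_e / r_min = 7560.0 / 37.82 = 200

λ ≈ 200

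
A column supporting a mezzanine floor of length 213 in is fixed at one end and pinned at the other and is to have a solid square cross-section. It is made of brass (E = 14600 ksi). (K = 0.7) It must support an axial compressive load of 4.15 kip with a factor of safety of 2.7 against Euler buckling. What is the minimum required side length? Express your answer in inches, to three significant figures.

Required P_cr = n·P = 2.7 × 4.15 = 11.21 kip
L_e = K·L = 0.7 × 213 = 149.1 in
Required I = P_cr·L_e²/(π²E) = 1.121×10^4 × 149.1² / (π² × 1.46×10^7) = 1.729 in⁴
Solid square: I = a⁴/12  ⇒  a = (12I)^(1/4) = (12×1.729)^(1/4) = 2.13 in

a ≈ 2.13 in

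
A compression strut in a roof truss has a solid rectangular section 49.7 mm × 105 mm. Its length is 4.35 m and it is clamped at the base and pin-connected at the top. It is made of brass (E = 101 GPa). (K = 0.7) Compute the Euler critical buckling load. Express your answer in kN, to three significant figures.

Buckling occurs about the weak axis: I_min = h·b³/12 with b = 49.7 mm (the shorter side).
I_min = 105×49.7³/12 = 1.074×10^6 mm⁴
I = 1.074×10^6 mm⁴ = 1.074×10^-6 m⁴
Effective length L_e = K·L = 0.7 × 4.35 = 3.045 m
P_cr = π²EI / L_e² = π² × 101×10⁹ × 1.074×10^-6 / 3.045² = 1.155×10^5 N

P_cr ≈ 115 kN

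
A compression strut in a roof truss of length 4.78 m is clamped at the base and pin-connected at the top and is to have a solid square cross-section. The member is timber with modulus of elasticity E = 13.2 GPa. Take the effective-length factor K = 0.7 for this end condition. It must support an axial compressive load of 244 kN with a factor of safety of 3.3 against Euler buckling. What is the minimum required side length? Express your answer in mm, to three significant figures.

Required P_cr = n·P = 3.3 × 244 = 805.2 kN
L_e = K·L = 0.7 × 4.78 = 3.346 m
Required I = P_cr·L_e²/(π²E) = 8.052×10^5 × 3.346² / (π² × 1.32×10^10) = 6.920×10^-5 m⁴
I_req = 6.920×10^7 mm⁴
Solid square: I = a⁴/12  ⇒  a = (12I)^(1/4) = (12×6.920×10^7)^(1/4) = 170 mm

a ≈ 170 mm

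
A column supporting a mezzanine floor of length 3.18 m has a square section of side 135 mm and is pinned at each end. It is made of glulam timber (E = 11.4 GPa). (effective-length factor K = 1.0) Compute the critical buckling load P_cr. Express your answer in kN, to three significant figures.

I = a⁴/12 = 135⁴/12 = 2.768×10^7 mm⁴
I = 2.768×10^7 mm⁴ = 2.768×10^-5 m⁴
Effective length L_e = K·L = 1 × 3.18 = 3.180 m
P_cr = π²EI / L_e² = π² × 11.4×10⁹ × 2.768×10^-5 / 3.180² = 3.080×10^5 N

P_cr ≈ 308 kN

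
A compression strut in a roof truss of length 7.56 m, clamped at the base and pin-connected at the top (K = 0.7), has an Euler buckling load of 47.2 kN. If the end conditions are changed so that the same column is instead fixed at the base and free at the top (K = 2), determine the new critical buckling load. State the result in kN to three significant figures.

P_cr ∝ 1/K², so P_cr,new = P_cr,old × (K_old/K_new)² = 47.2 × (0.7/2)²
= 47.2 × 0.1225 = 5.78 kN

P_cr ≈ 5.78 kN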